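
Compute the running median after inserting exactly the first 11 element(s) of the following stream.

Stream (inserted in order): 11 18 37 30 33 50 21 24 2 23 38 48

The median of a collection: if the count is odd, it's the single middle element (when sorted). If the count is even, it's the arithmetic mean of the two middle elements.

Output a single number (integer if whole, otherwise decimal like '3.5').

Step 1: insert 11 -> lo=[11] (size 1, max 11) hi=[] (size 0) -> median=11
Step 2: insert 18 -> lo=[11] (size 1, max 11) hi=[18] (size 1, min 18) -> median=14.5
Step 3: insert 37 -> lo=[11, 18] (size 2, max 18) hi=[37] (size 1, min 37) -> median=18
Step 4: insert 30 -> lo=[11, 18] (size 2, max 18) hi=[30, 37] (size 2, min 30) -> median=24
Step 5: insert 33 -> lo=[11, 18, 30] (size 3, max 30) hi=[33, 37] (size 2, min 33) -> median=30
Step 6: insert 50 -> lo=[11, 18, 30] (size 3, max 30) hi=[33, 37, 50] (size 3, min 33) -> median=31.5
Step 7: insert 21 -> lo=[11, 18, 21, 30] (size 4, max 30) hi=[33, 37, 50] (size 3, min 33) -> median=30
Step 8: insert 24 -> lo=[11, 18, 21, 24] (size 4, max 24) hi=[30, 33, 37, 50] (size 4, min 30) -> median=27
Step 9: insert 2 -> lo=[2, 11, 18, 21, 24] (size 5, max 24) hi=[30, 33, 37, 50] (size 4, min 30) -> median=24
Step 10: insert 23 -> lo=[2, 11, 18, 21, 23] (size 5, max 23) hi=[24, 30, 33, 37, 50] (size 5, min 24) -> median=23.5
Step 11: insert 38 -> lo=[2, 11, 18, 21, 23, 24] (size 6, max 24) hi=[30, 33, 37, 38, 50] (size 5, min 30) -> median=24

Answer: 24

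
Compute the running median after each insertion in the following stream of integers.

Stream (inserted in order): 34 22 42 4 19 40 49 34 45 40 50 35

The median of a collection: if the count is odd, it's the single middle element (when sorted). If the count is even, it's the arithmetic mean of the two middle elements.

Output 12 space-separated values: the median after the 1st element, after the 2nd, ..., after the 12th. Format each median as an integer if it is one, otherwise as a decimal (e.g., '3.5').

Answer: 34 28 34 28 22 28 34 34 34 37 40 37.5

Derivation:
Step 1: insert 34 -> lo=[34] (size 1, max 34) hi=[] (size 0) -> median=34
Step 2: insert 22 -> lo=[22] (size 1, max 22) hi=[34] (size 1, min 34) -> median=28
Step 3: insert 42 -> lo=[22, 34] (size 2, max 34) hi=[42] (size 1, min 42) -> median=34
Step 4: insert 4 -> lo=[4, 22] (size 2, max 22) hi=[34, 42] (size 2, min 34) -> median=28
Step 5: insert 19 -> lo=[4, 19, 22] (size 3, max 22) hi=[34, 42] (size 2, min 34) -> median=22
Step 6: insert 40 -> lo=[4, 19, 22] (size 3, max 22) hi=[34, 40, 42] (size 3, min 34) -> median=28
Step 7: insert 49 -> lo=[4, 19, 22, 34] (size 4, max 34) hi=[40, 42, 49] (size 3, min 40) -> median=34
Step 8: insert 34 -> lo=[4, 19, 22, 34] (size 4, max 34) hi=[34, 40, 42, 49] (size 4, min 34) -> median=34
Step 9: insert 45 -> lo=[4, 19, 22, 34, 34] (size 5, max 34) hi=[40, 42, 45, 49] (size 4, min 40) -> median=34
Step 10: insert 40 -> lo=[4, 19, 22, 34, 34] (size 5, max 34) hi=[40, 40, 42, 45, 49] (size 5, min 40) -> median=37
Step 11: insert 50 -> lo=[4, 19, 22, 34, 34, 40] (size 6, max 40) hi=[40, 42, 45, 49, 50] (size 5, min 40) -> median=40
Step 12: insert 35 -> lo=[4, 19, 22, 34, 34, 35] (size 6, max 35) hi=[40, 40, 42, 45, 49, 50] (size 6, min 40) -> median=37.5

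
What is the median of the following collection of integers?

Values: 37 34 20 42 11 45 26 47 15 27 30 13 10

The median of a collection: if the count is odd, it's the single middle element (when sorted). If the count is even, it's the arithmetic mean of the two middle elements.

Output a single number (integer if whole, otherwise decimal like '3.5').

Step 1: insert 37 -> lo=[37] (size 1, max 37) hi=[] (size 0) -> median=37
Step 2: insert 34 -> lo=[34] (size 1, max 34) hi=[37] (size 1, min 37) -> median=35.5
Step 3: insert 20 -> lo=[20, 34] (size 2, max 34) hi=[37] (size 1, min 37) -> median=34
Step 4: insert 42 -> lo=[20, 34] (size 2, max 34) hi=[37, 42] (size 2, min 37) -> median=35.5
Step 5: insert 11 -> lo=[11, 20, 34] (size 3, max 34) hi=[37, 42] (size 2, min 37) -> median=34
Step 6: insert 45 -> lo=[11, 20, 34] (size 3, max 34) hi=[37, 42, 45] (size 3, min 37) -> median=35.5
Step 7: insert 26 -> lo=[11, 20, 26, 34] (size 4, max 34) hi=[37, 42, 45] (size 3, min 37) -> median=34
Step 8: insert 47 -> lo=[11, 20, 26, 34] (size 4, max 34) hi=[37, 42, 45, 47] (size 4, min 37) -> median=35.5
Step 9: insert 15 -> lo=[11, 15, 20, 26, 34] (size 5, max 34) hi=[37, 42, 45, 47] (size 4, min 37) -> median=34
Step 10: insert 27 -> lo=[11, 15, 20, 26, 27] (size 5, max 27) hi=[34, 37, 42, 45, 47] (size 5, min 34) -> median=30.5
Step 11: insert 30 -> lo=[11, 15, 20, 26, 27, 30] (size 6, max 30) hi=[34, 37, 42, 45, 47] (size 5, min 34) -> median=30
Step 12: insert 13 -> lo=[11, 13, 15, 20, 26, 27] (size 6, max 27) hi=[30, 34, 37, 42, 45, 47] (size 6, min 30) -> median=28.5
Step 13: insert 10 -> lo=[10, 11, 13, 15, 20, 26, 27] (size 7, max 27) hi=[30, 34, 37, 42, 45, 47] (size 6, min 30) -> median=27

Answer: 27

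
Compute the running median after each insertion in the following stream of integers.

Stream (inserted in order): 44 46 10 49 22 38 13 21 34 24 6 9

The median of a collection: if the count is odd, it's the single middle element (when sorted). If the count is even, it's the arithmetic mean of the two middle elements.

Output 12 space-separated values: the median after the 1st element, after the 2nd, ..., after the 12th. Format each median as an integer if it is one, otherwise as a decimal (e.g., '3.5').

Step 1: insert 44 -> lo=[44] (size 1, max 44) hi=[] (size 0) -> median=44
Step 2: insert 46 -> lo=[44] (size 1, max 44) hi=[46] (size 1, min 46) -> median=45
Step 3: insert 10 -> lo=[10, 44] (size 2, max 44) hi=[46] (size 1, min 46) -> median=44
Step 4: insert 49 -> lo=[10, 44] (size 2, max 44) hi=[46, 49] (size 2, min 46) -> median=45
Step 5: insert 22 -> lo=[10, 22, 44] (size 3, max 44) hi=[46, 49] (size 2, min 46) -> median=44
Step 6: insert 38 -> lo=[10, 22, 38] (size 3, max 38) hi=[44, 46, 49] (size 3, min 44) -> median=41
Step 7: insert 13 -> lo=[10, 13, 22, 38] (size 4, max 38) hi=[44, 46, 49] (size 3, min 44) -> median=38
Step 8: insert 21 -> lo=[10, 13, 21, 22] (size 4, max 22) hi=[38, 44, 46, 49] (size 4, min 38) -> median=30
Step 9: insert 34 -> lo=[10, 13, 21, 22, 34] (size 5, max 34) hi=[38, 44, 46, 49] (size 4, min 38) -> median=34
Step 10: insert 24 -> lo=[10, 13, 21, 22, 24] (size 5, max 24) hi=[34, 38, 44, 46, 49] (size 5, min 34) -> median=29
Step 11: insert 6 -> lo=[6, 10, 13, 21, 22, 24] (size 6, max 24) hi=[34, 38, 44, 46, 49] (size 5, min 34) -> median=24
Step 12: insert 9 -> lo=[6, 9, 10, 13, 21, 22] (size 6, max 22) hi=[24, 34, 38, 44, 46, 49] (size 6, min 24) -> median=23

Answer: 44 45 44 45 44 41 38 30 34 29 24 23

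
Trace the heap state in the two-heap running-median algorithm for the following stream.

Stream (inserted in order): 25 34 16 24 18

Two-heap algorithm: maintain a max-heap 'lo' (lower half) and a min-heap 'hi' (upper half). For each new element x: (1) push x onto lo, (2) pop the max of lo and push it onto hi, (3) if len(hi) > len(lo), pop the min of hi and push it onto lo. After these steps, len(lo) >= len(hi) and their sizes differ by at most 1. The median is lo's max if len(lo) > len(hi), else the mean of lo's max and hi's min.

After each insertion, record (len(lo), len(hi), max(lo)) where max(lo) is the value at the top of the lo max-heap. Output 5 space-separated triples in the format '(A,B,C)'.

Step 1: insert 25 -> lo=[25] hi=[] -> (len(lo)=1, len(hi)=0, max(lo)=25)
Step 2: insert 34 -> lo=[25] hi=[34] -> (len(lo)=1, len(hi)=1, max(lo)=25)
Step 3: insert 16 -> lo=[16, 25] hi=[34] -> (len(lo)=2, len(hi)=1, max(lo)=25)
Step 4: insert 24 -> lo=[16, 24] hi=[25, 34] -> (len(lo)=2, len(hi)=2, max(lo)=24)
Step 5: insert 18 -> lo=[16, 18, 24] hi=[25, 34] -> (len(lo)=3, len(hi)=2, max(lo)=24)

Answer: (1,0,25) (1,1,25) (2,1,25) (2,2,24) (3,2,24)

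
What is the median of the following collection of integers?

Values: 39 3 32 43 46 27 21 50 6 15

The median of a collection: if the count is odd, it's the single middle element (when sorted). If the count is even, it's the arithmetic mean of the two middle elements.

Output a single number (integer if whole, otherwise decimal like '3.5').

Step 1: insert 39 -> lo=[39] (size 1, max 39) hi=[] (size 0) -> median=39
Step 2: insert 3 -> lo=[3] (size 1, max 3) hi=[39] (size 1, min 39) -> median=21
Step 3: insert 32 -> lo=[3, 32] (size 2, max 32) hi=[39] (size 1, min 39) -> median=32
Step 4: insert 43 -> lo=[3, 32] (size 2, max 32) hi=[39, 43] (size 2, min 39) -> median=35.5
Step 5: insert 46 -> lo=[3, 32, 39] (size 3, max 39) hi=[43, 46] (size 2, min 43) -> median=39
Step 6: insert 27 -> lo=[3, 27, 32] (size 3, max 32) hi=[39, 43, 46] (size 3, min 39) -> median=35.5
Step 7: insert 21 -> lo=[3, 21, 27, 32] (size 4, max 32) hi=[39, 43, 46] (size 3, min 39) -> median=32
Step 8: insert 50 -> lo=[3, 21, 27, 32] (size 4, max 32) hi=[39, 43, 46, 50] (size 4, min 39) -> median=35.5
Step 9: insert 6 -> lo=[3, 6, 21, 27, 32] (size 5, max 32) hi=[39, 43, 46, 50] (size 4, min 39) -> median=32
Step 10: insert 15 -> lo=[3, 6, 15, 21, 27] (size 5, max 27) hi=[32, 39, 43, 46, 50] (size 5, min 32) -> median=29.5

Answer: 29.5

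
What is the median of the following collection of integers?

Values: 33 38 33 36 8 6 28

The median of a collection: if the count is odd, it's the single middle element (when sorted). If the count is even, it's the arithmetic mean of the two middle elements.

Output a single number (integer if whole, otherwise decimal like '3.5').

Step 1: insert 33 -> lo=[33] (size 1, max 33) hi=[] (size 0) -> median=33
Step 2: insert 38 -> lo=[33] (size 1, max 33) hi=[38] (size 1, min 38) -> median=35.5
Step 3: insert 33 -> lo=[33, 33] (size 2, max 33) hi=[38] (size 1, min 38) -> median=33
Step 4: insert 36 -> lo=[33, 33] (size 2, max 33) hi=[36, 38] (size 2, min 36) -> median=34.5
Step 5: insert 8 -> lo=[8, 33, 33] (size 3, max 33) hi=[36, 38] (size 2, min 36) -> median=33
Step 6: insert 6 -> lo=[6, 8, 33] (size 3, max 33) hi=[33, 36, 38] (size 3, min 33) -> median=33
Step 7: insert 28 -> lo=[6, 8, 28, 33] (size 4, max 33) hi=[33, 36, 38] (size 3, min 33) -> median=33

Answer: 33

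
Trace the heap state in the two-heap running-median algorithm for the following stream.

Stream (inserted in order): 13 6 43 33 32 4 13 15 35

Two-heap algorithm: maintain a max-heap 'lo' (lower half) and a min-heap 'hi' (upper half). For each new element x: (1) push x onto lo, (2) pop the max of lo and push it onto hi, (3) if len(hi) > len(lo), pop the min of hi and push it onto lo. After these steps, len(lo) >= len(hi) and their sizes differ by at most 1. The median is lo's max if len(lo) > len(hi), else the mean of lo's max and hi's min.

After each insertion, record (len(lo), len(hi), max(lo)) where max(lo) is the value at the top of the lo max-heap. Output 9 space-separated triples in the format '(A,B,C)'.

Answer: (1,0,13) (1,1,6) (2,1,13) (2,2,13) (3,2,32) (3,3,13) (4,3,13) (4,4,13) (5,4,15)

Derivation:
Step 1: insert 13 -> lo=[13] hi=[] -> (len(lo)=1, len(hi)=0, max(lo)=13)
Step 2: insert 6 -> lo=[6] hi=[13] -> (len(lo)=1, len(hi)=1, max(lo)=6)
Step 3: insert 43 -> lo=[6, 13] hi=[43] -> (len(lo)=2, len(hi)=1, max(lo)=13)
Step 4: insert 33 -> lo=[6, 13] hi=[33, 43] -> (len(lo)=2, len(hi)=2, max(lo)=13)
Step 5: insert 32 -> lo=[6, 13, 32] hi=[33, 43] -> (len(lo)=3, len(hi)=2, max(lo)=32)
Step 6: insert 4 -> lo=[4, 6, 13] hi=[32, 33, 43] -> (len(lo)=3, len(hi)=3, max(lo)=13)
Step 7: insert 13 -> lo=[4, 6, 13, 13] hi=[32, 33, 43] -> (len(lo)=4, len(hi)=3, max(lo)=13)
Step 8: insert 15 -> lo=[4, 6, 13, 13] hi=[15, 32, 33, 43] -> (len(lo)=4, len(hi)=4, max(lo)=13)
Step 9: insert 35 -> lo=[4, 6, 13, 13, 15] hi=[32, 33, 35, 43] -> (len(lo)=5, len(hi)=4, max(lo)=15)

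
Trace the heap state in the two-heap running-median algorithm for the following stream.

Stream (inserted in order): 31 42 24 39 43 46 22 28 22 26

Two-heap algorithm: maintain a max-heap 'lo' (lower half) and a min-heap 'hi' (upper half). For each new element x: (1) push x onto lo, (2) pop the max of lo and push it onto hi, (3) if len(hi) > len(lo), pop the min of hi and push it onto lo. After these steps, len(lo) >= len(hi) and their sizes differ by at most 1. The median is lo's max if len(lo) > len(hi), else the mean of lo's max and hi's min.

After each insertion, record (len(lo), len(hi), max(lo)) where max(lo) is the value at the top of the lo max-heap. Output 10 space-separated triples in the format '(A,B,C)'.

Answer: (1,0,31) (1,1,31) (2,1,31) (2,2,31) (3,2,39) (3,3,39) (4,3,39) (4,4,31) (5,4,31) (5,5,28)

Derivation:
Step 1: insert 31 -> lo=[31] hi=[] -> (len(lo)=1, len(hi)=0, max(lo)=31)
Step 2: insert 42 -> lo=[31] hi=[42] -> (len(lo)=1, len(hi)=1, max(lo)=31)
Step 3: insert 24 -> lo=[24, 31] hi=[42] -> (len(lo)=2, len(hi)=1, max(lo)=31)
Step 4: insert 39 -> lo=[24, 31] hi=[39, 42] -> (len(lo)=2, len(hi)=2, max(lo)=31)
Step 5: insert 43 -> lo=[24, 31, 39] hi=[42, 43] -> (len(lo)=3, len(hi)=2, max(lo)=39)
Step 6: insert 46 -> lo=[24, 31, 39] hi=[42, 43, 46] -> (len(lo)=3, len(hi)=3, max(lo)=39)
Step 7: insert 22 -> lo=[22, 24, 31, 39] hi=[42, 43, 46] -> (len(lo)=4, len(hi)=3, max(lo)=39)
Step 8: insert 28 -> lo=[22, 24, 28, 31] hi=[39, 42, 43, 46] -> (len(lo)=4, len(hi)=4, max(lo)=31)
Step 9: insert 22 -> lo=[22, 22, 24, 28, 31] hi=[39, 42, 43, 46] -> (len(lo)=5, len(hi)=4, max(lo)=31)
Step 10: insert 26 -> lo=[22, 22, 24, 26, 28] hi=[31, 39, 42, 43, 46] -> (len(lo)=5, len(hi)=5, max(lo)=28)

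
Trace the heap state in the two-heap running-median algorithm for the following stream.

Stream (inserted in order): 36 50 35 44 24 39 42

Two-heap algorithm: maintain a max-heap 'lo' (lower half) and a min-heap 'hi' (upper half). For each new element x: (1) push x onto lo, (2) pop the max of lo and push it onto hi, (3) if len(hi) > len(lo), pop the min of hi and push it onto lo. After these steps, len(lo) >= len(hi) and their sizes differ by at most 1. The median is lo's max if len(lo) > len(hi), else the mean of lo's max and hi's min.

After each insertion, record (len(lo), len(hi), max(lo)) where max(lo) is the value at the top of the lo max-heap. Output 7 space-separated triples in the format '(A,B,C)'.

Answer: (1,0,36) (1,1,36) (2,1,36) (2,2,36) (3,2,36) (3,3,36) (4,3,39)

Derivation:
Step 1: insert 36 -> lo=[36] hi=[] -> (len(lo)=1, len(hi)=0, max(lo)=36)
Step 2: insert 50 -> lo=[36] hi=[50] -> (len(lo)=1, len(hi)=1, max(lo)=36)
Step 3: insert 35 -> lo=[35, 36] hi=[50] -> (len(lo)=2, len(hi)=1, max(lo)=36)
Step 4: insert 44 -> lo=[35, 36] hi=[44, 50] -> (len(lo)=2, len(hi)=2, max(lo)=36)
Step 5: insert 24 -> lo=[24, 35, 36] hi=[44, 50] -> (len(lo)=3, len(hi)=2, max(lo)=36)
Step 6: insert 39 -> lo=[24, 35, 36] hi=[39, 44, 50] -> (len(lo)=3, len(hi)=3, max(lo)=36)
Step 7: insert 42 -> lo=[24, 35, 36, 39] hi=[42, 44, 50] -> (len(lo)=4, len(hi)=3, max(lo)=39)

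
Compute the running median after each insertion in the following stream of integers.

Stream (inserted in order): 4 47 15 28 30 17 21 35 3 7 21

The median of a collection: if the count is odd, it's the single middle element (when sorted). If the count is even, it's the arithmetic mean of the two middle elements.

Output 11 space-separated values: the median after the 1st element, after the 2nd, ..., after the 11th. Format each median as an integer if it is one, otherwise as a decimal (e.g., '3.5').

Step 1: insert 4 -> lo=[4] (size 1, max 4) hi=[] (size 0) -> median=4
Step 2: insert 47 -> lo=[4] (size 1, max 4) hi=[47] (size 1, min 47) -> median=25.5
Step 3: insert 15 -> lo=[4, 15] (size 2, max 15) hi=[47] (size 1, min 47) -> median=15
Step 4: insert 28 -> lo=[4, 15] (size 2, max 15) hi=[28, 47] (size 2, min 28) -> median=21.5
Step 5: insert 30 -> lo=[4, 15, 28] (size 3, max 28) hi=[30, 47] (size 2, min 30) -> median=28
Step 6: insert 17 -> lo=[4, 15, 17] (size 3, max 17) hi=[28, 30, 47] (size 3, min 28) -> median=22.5
Step 7: insert 21 -> lo=[4, 15, 17, 21] (size 4, max 21) hi=[28, 30, 47] (size 3, min 28) -> median=21
Step 8: insert 35 -> lo=[4, 15, 17, 21] (size 4, max 21) hi=[28, 30, 35, 47] (size 4, min 28) -> median=24.5
Step 9: insert 3 -> lo=[3, 4, 15, 17, 21] (size 5, max 21) hi=[28, 30, 35, 47] (size 4, min 28) -> median=21
Step 10: insert 7 -> lo=[3, 4, 7, 15, 17] (size 5, max 17) hi=[21, 28, 30, 35, 47] (size 5, min 21) -> median=19
Step 11: insert 21 -> lo=[3, 4, 7, 15, 17, 21] (size 6, max 21) hi=[21, 28, 30, 35, 47] (size 5, min 21) -> median=21

Answer: 4 25.5 15 21.5 28 22.5 21 24.5 21 19 21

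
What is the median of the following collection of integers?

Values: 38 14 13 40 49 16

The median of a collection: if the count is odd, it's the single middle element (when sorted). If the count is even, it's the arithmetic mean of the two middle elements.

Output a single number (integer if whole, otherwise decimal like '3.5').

Answer: 27

Derivation:
Step 1: insert 38 -> lo=[38] (size 1, max 38) hi=[] (size 0) -> median=38
Step 2: insert 14 -> lo=[14] (size 1, max 14) hi=[38] (size 1, min 38) -> median=26
Step 3: insert 13 -> lo=[13, 14] (size 2, max 14) hi=[38] (size 1, min 38) -> median=14
Step 4: insert 40 -> lo=[13, 14] (size 2, max 14) hi=[38, 40] (size 2, min 38) -> median=26
Step 5: insert 49 -> lo=[13, 14, 38] (size 3, max 38) hi=[40, 49] (size 2, min 40) -> median=38
Step 6: insert 16 -> lo=[13, 14, 16] (size 3, max 16) hi=[38, 40, 49] (size 3, min 38) -> median=27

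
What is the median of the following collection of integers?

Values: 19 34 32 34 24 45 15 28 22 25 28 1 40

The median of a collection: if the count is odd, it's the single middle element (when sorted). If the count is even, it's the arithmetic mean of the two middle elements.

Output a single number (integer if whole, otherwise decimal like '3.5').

Step 1: insert 19 -> lo=[19] (size 1, max 19) hi=[] (size 0) -> median=19
Step 2: insert 34 -> lo=[19] (size 1, max 19) hi=[34] (size 1, min 34) -> median=26.5
Step 3: insert 32 -> lo=[19, 32] (size 2, max 32) hi=[34] (size 1, min 34) -> median=32
Step 4: insert 34 -> lo=[19, 32] (size 2, max 32) hi=[34, 34] (size 2, min 34) -> median=33
Step 5: insert 24 -> lo=[19, 24, 32] (size 3, max 32) hi=[34, 34] (size 2, min 34) -> median=32
Step 6: insert 45 -> lo=[19, 24, 32] (size 3, max 32) hi=[34, 34, 45] (size 3, min 34) -> median=33
Step 7: insert 15 -> lo=[15, 19, 24, 32] (size 4, max 32) hi=[34, 34, 45] (size 3, min 34) -> median=32
Step 8: insert 28 -> lo=[15, 19, 24, 28] (size 4, max 28) hi=[32, 34, 34, 45] (size 4, min 32) -> median=30
Step 9: insert 22 -> lo=[15, 19, 22, 24, 28] (size 5, max 28) hi=[32, 34, 34, 45] (size 4, min 32) -> median=28
Step 10: insert 25 -> lo=[15, 19, 22, 24, 25] (size 5, max 25) hi=[28, 32, 34, 34, 45] (size 5, min 28) -> median=26.5
Step 11: insert 28 -> lo=[15, 19, 22, 24, 25, 28] (size 6, max 28) hi=[28, 32, 34, 34, 45] (size 5, min 28) -> median=28
Step 12: insert 1 -> lo=[1, 15, 19, 22, 24, 25] (size 6, max 25) hi=[28, 28, 32, 34, 34, 45] (size 6, min 28) -> median=26.5
Step 13: insert 40 -> lo=[1, 15, 19, 22, 24, 25, 28] (size 7, max 28) hi=[28, 32, 34, 34, 40, 45] (size 6, min 28) -> median=28

Answer: 28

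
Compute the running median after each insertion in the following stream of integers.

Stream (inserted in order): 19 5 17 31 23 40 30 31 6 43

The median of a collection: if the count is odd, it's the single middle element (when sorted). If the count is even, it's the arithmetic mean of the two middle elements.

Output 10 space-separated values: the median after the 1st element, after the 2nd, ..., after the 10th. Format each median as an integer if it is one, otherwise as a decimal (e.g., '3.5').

Step 1: insert 19 -> lo=[19] (size 1, max 19) hi=[] (size 0) -> median=19
Step 2: insert 5 -> lo=[5] (size 1, max 5) hi=[19] (size 1, min 19) -> median=12
Step 3: insert 17 -> lo=[5, 17] (size 2, max 17) hi=[19] (size 1, min 19) -> median=17
Step 4: insert 31 -> lo=[5, 17] (size 2, max 17) hi=[19, 31] (size 2, min 19) -> median=18
Step 5: insert 23 -> lo=[5, 17, 19] (size 3, max 19) hi=[23, 31] (size 2, min 23) -> median=19
Step 6: insert 40 -> lo=[5, 17, 19] (size 3, max 19) hi=[23, 31, 40] (size 3, min 23) -> median=21
Step 7: insert 30 -> lo=[5, 17, 19, 23] (size 4, max 23) hi=[30, 31, 40] (size 3, min 30) -> median=23
Step 8: insert 31 -> lo=[5, 17, 19, 23] (size 4, max 23) hi=[30, 31, 31, 40] (size 4, min 30) -> median=26.5
Step 9: insert 6 -> lo=[5, 6, 17, 19, 23] (size 5, max 23) hi=[30, 31, 31, 40] (size 4, min 30) -> median=23
Step 10: insert 43 -> lo=[5, 6, 17, 19, 23] (size 5, max 23) hi=[30, 31, 31, 40, 43] (size 5, min 30) -> median=26.5

Answer: 19 12 17 18 19 21 23 26.5 23 26.5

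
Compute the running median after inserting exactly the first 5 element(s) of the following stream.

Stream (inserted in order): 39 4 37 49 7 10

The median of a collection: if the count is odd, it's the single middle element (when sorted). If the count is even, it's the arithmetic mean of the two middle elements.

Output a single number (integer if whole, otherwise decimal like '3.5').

Step 1: insert 39 -> lo=[39] (size 1, max 39) hi=[] (size 0) -> median=39
Step 2: insert 4 -> lo=[4] (size 1, max 4) hi=[39] (size 1, min 39) -> median=21.5
Step 3: insert 37 -> lo=[4, 37] (size 2, max 37) hi=[39] (size 1, min 39) -> median=37
Step 4: insert 49 -> lo=[4, 37] (size 2, max 37) hi=[39, 49] (size 2, min 39) -> median=38
Step 5: insert 7 -> lo=[4, 7, 37] (size 3, max 37) hi=[39, 49] (size 2, min 39) -> median=37

Answer: 37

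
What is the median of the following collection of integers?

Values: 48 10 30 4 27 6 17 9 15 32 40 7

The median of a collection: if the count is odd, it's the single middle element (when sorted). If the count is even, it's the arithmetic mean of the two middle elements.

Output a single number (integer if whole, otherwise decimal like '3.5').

Answer: 16

Derivation:
Step 1: insert 48 -> lo=[48] (size 1, max 48) hi=[] (size 0) -> median=48
Step 2: insert 10 -> lo=[10] (size 1, max 10) hi=[48] (size 1, min 48) -> median=29
Step 3: insert 30 -> lo=[10, 30] (size 2, max 30) hi=[48] (size 1, min 48) -> median=30
Step 4: insert 4 -> lo=[4, 10] (size 2, max 10) hi=[30, 48] (size 2, min 30) -> median=20
Step 5: insert 27 -> lo=[4, 10, 27] (size 3, max 27) hi=[30, 48] (size 2, min 30) -> median=27
Step 6: insert 6 -> lo=[4, 6, 10] (size 3, max 10) hi=[27, 30, 48] (size 3, min 27) -> median=18.5
Step 7: insert 17 -> lo=[4, 6, 10, 17] (size 4, max 17) hi=[27, 30, 48] (size 3, min 27) -> median=17
Step 8: insert 9 -> lo=[4, 6, 9, 10] (size 4, max 10) hi=[17, 27, 30, 48] (size 4, min 17) -> median=13.5
Step 9: insert 15 -> lo=[4, 6, 9, 10, 15] (size 5, max 15) hi=[17, 27, 30, 48] (size 4, min 17) -> median=15
Step 10: insert 32 -> lo=[4, 6, 9, 10, 15] (size 5, max 15) hi=[17, 27, 30, 32, 48] (size 5, min 17) -> median=16
Step 11: insert 40 -> lo=[4, 6, 9, 10, 15, 17] (size 6, max 17) hi=[27, 30, 32, 40, 48] (size 5, min 27) -> median=17
Step 12: insert 7 -> lo=[4, 6, 7, 9, 10, 15] (size 6, max 15) hi=[17, 27, 30, 32, 40, 48] (size 6, min 17) -> median=16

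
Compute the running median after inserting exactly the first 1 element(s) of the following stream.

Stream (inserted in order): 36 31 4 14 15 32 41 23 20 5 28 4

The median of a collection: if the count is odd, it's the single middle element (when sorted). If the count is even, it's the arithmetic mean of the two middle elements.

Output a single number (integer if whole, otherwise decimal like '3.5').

Step 1: insert 36 -> lo=[36] (size 1, max 36) hi=[] (size 0) -> median=36

Answer: 36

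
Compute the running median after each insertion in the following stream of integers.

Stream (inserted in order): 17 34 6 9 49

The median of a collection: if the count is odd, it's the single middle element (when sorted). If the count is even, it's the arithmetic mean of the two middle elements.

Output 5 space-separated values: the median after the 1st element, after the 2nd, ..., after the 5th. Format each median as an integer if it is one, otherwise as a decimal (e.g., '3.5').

Step 1: insert 17 -> lo=[17] (size 1, max 17) hi=[] (size 0) -> median=17
Step 2: insert 34 -> lo=[17] (size 1, max 17) hi=[34] (size 1, min 34) -> median=25.5
Step 3: insert 6 -> lo=[6, 17] (size 2, max 17) hi=[34] (size 1, min 34) -> median=17
Step 4: insert 9 -> lo=[6, 9] (size 2, max 9) hi=[17, 34] (size 2, min 17) -> median=13
Step 5: insert 49 -> lo=[6, 9, 17] (size 3, max 17) hi=[34, 49] (size 2, min 34) -> median=17

Answer: 17 25.5 17 13 17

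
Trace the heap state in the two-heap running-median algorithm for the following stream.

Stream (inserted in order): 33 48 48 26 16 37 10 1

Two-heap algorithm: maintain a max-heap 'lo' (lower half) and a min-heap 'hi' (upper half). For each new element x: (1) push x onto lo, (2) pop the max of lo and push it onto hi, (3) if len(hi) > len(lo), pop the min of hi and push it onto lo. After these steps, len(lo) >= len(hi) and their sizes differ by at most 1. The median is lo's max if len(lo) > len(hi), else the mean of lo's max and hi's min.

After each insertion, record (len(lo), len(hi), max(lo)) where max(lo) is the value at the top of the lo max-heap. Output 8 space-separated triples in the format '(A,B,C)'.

Step 1: insert 33 -> lo=[33] hi=[] -> (len(lo)=1, len(hi)=0, max(lo)=33)
Step 2: insert 48 -> lo=[33] hi=[48] -> (len(lo)=1, len(hi)=1, max(lo)=33)
Step 3: insert 48 -> lo=[33, 48] hi=[48] -> (len(lo)=2, len(hi)=1, max(lo)=48)
Step 4: insert 26 -> lo=[26, 33] hi=[48, 48] -> (len(lo)=2, len(hi)=2, max(lo)=33)
Step 5: insert 16 -> lo=[16, 26, 33] hi=[48, 48] -> (len(lo)=3, len(hi)=2, max(lo)=33)
Step 6: insert 37 -> lo=[16, 26, 33] hi=[37, 48, 48] -> (len(lo)=3, len(hi)=3, max(lo)=33)
Step 7: insert 10 -> lo=[10, 16, 26, 33] hi=[37, 48, 48] -> (len(lo)=4, len(hi)=3, max(lo)=33)
Step 8: insert 1 -> lo=[1, 10, 16, 26] hi=[33, 37, 48, 48] -> (len(lo)=4, len(hi)=4, max(lo)=26)

Answer: (1,0,33) (1,1,33) (2,1,48) (2,2,33) (3,2,33) (3,3,33) (4,3,33) (4,4,26)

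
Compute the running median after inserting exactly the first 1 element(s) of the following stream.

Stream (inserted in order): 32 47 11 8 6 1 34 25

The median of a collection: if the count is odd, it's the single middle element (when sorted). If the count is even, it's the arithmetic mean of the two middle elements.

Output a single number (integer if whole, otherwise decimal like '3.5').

Step 1: insert 32 -> lo=[32] (size 1, max 32) hi=[] (size 0) -> median=32

Answer: 32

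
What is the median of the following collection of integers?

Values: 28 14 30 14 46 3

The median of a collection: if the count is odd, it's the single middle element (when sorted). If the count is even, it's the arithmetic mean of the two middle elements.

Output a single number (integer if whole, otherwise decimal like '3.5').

Step 1: insert 28 -> lo=[28] (size 1, max 28) hi=[] (size 0) -> median=28
Step 2: insert 14 -> lo=[14] (size 1, max 14) hi=[28] (size 1, min 28) -> median=21
Step 3: insert 30 -> lo=[14, 28] (size 2, max 28) hi=[30] (size 1, min 30) -> median=28
Step 4: insert 14 -> lo=[14, 14] (size 2, max 14) hi=[28, 30] (size 2, min 28) -> median=21
Step 5: insert 46 -> lo=[14, 14, 28] (size 3, max 28) hi=[30, 46] (size 2, min 30) -> median=28
Step 6: insert 3 -> lo=[3, 14, 14] (size 3, max 14) hi=[28, 30, 46] (size 3, min 28) -> median=21

Answer: 21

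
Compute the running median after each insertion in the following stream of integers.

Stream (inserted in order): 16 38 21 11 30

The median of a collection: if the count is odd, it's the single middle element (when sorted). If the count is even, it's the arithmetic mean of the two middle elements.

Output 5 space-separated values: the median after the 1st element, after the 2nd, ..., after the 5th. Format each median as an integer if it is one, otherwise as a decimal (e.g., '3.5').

Answer: 16 27 21 18.5 21

Derivation:
Step 1: insert 16 -> lo=[16] (size 1, max 16) hi=[] (size 0) -> median=16
Step 2: insert 38 -> lo=[16] (size 1, max 16) hi=[38] (size 1, min 38) -> median=27
Step 3: insert 21 -> lo=[16, 21] (size 2, max 21) hi=[38] (size 1, min 38) -> median=21
Step 4: insert 11 -> lo=[11, 16] (size 2, max 16) hi=[21, 38] (size 2, min 21) -> median=18.5
Step 5: insert 30 -> lo=[11, 16, 21] (size 3, max 21) hi=[30, 38] (size 2, min 30) -> median=21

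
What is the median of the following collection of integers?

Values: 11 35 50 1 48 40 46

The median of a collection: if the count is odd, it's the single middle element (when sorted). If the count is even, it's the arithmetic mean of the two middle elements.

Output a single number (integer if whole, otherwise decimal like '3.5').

Answer: 40

Derivation:
Step 1: insert 11 -> lo=[11] (size 1, max 11) hi=[] (size 0) -> median=11
Step 2: insert 35 -> lo=[11] (size 1, max 11) hi=[35] (size 1, min 35) -> median=23
Step 3: insert 50 -> lo=[11, 35] (size 2, max 35) hi=[50] (size 1, min 50) -> median=35
Step 4: insert 1 -> lo=[1, 11] (size 2, max 11) hi=[35, 50] (size 2, min 35) -> median=23
Step 5: insert 48 -> lo=[1, 11, 35] (size 3, max 35) hi=[48, 50] (size 2, min 48) -> median=35
Step 6: insert 40 -> lo=[1, 11, 35] (size 3, max 35) hi=[40, 48, 50] (size 3, min 40) -> median=37.5
Step 7: insert 46 -> lo=[1, 11, 35, 40] (size 4, max 40) hi=[46, 48, 50] (size 3, min 46) -> median=40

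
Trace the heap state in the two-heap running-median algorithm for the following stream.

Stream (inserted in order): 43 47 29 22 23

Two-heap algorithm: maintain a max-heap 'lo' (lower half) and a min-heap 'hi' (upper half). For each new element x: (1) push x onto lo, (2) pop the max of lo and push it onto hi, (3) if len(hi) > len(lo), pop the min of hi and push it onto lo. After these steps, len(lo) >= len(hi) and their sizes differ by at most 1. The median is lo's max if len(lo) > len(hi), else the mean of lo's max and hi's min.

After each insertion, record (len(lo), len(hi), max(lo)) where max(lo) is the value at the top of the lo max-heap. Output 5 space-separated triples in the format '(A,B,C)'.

Answer: (1,0,43) (1,1,43) (2,1,43) (2,2,29) (3,2,29)

Derivation:
Step 1: insert 43 -> lo=[43] hi=[] -> (len(lo)=1, len(hi)=0, max(lo)=43)
Step 2: insert 47 -> lo=[43] hi=[47] -> (len(lo)=1, len(hi)=1, max(lo)=43)
Step 3: insert 29 -> lo=[29, 43] hi=[47] -> (len(lo)=2, len(hi)=1, max(lo)=43)
Step 4: insert 22 -> lo=[22, 29] hi=[43, 47] -> (len(lo)=2, len(hi)=2, max(lo)=29)
Step 5: insert 23 -> lo=[22, 23, 29] hi=[43, 47] -> (len(lo)=3, len(hi)=2, max(lo)=29)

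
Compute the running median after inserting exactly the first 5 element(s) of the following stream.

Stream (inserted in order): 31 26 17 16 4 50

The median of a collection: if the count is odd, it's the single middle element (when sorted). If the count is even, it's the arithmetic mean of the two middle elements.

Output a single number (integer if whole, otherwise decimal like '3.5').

Answer: 17

Derivation:
Step 1: insert 31 -> lo=[31] (size 1, max 31) hi=[] (size 0) -> median=31
Step 2: insert 26 -> lo=[26] (size 1, max 26) hi=[31] (size 1, min 31) -> median=28.5
Step 3: insert 17 -> lo=[17, 26] (size 2, max 26) hi=[31] (size 1, min 31) -> median=26
Step 4: insert 16 -> lo=[16, 17] (size 2, max 17) hi=[26, 31] (size 2, min 26) -> median=21.5
Step 5: insert 4 -> lo=[4, 16, 17] (size 3, max 17) hi=[26, 31] (size 2, min 26) -> median=17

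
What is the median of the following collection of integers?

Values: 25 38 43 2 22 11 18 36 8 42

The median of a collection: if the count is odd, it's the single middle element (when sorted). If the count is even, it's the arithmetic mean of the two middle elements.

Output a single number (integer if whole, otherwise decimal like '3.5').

Step 1: insert 25 -> lo=[25] (size 1, max 25) hi=[] (size 0) -> median=25
Step 2: insert 38 -> lo=[25] (size 1, max 25) hi=[38] (size 1, min 38) -> median=31.5
Step 3: insert 43 -> lo=[25, 38] (size 2, max 38) hi=[43] (size 1, min 43) -> median=38
Step 4: insert 2 -> lo=[2, 25] (size 2, max 25) hi=[38, 43] (size 2, min 38) -> median=31.5
Step 5: insert 22 -> lo=[2, 22, 25] (size 3, max 25) hi=[38, 43] (size 2, min 38) -> median=25
Step 6: insert 11 -> lo=[2, 11, 22] (size 3, max 22) hi=[25, 38, 43] (size 3, min 25) -> median=23.5
Step 7: insert 18 -> lo=[2, 11, 18, 22] (size 4, max 22) hi=[25, 38, 43] (size 3, min 25) -> median=22
Step 8: insert 36 -> lo=[2, 11, 18, 22] (size 4, max 22) hi=[25, 36, 38, 43] (size 4, min 25) -> median=23.5
Step 9: insert 8 -> lo=[2, 8, 11, 18, 22] (size 5, max 22) hi=[25, 36, 38, 43] (size 4, min 25) -> median=22
Step 10: insert 42 -> lo=[2, 8, 11, 18, 22] (size 5, max 22) hi=[25, 36, 38, 42, 43] (size 5, min 25) -> median=23.5

Answer: 23.5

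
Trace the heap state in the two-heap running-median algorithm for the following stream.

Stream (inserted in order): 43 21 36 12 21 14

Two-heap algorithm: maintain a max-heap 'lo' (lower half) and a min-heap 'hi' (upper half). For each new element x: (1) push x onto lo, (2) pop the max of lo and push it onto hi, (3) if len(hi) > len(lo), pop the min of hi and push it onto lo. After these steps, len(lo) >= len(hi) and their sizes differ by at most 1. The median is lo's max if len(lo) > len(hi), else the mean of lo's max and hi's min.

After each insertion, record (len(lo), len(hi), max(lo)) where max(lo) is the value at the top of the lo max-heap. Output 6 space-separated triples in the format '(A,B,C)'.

Step 1: insert 43 -> lo=[43] hi=[] -> (len(lo)=1, len(hi)=0, max(lo)=43)
Step 2: insert 21 -> lo=[21] hi=[43] -> (len(lo)=1, len(hi)=1, max(lo)=21)
Step 3: insert 36 -> lo=[21, 36] hi=[43] -> (len(lo)=2, len(hi)=1, max(lo)=36)
Step 4: insert 12 -> lo=[12, 21] hi=[36, 43] -> (len(lo)=2, len(hi)=2, max(lo)=21)
Step 5: insert 21 -> lo=[12, 21, 21] hi=[36, 43] -> (len(lo)=3, len(hi)=2, max(lo)=21)
Step 6: insert 14 -> lo=[12, 14, 21] hi=[21, 36, 43] -> (len(lo)=3, len(hi)=3, max(lo)=21)

Answer: (1,0,43) (1,1,21) (2,1,36) (2,2,21) (3,2,21) (3,3,21)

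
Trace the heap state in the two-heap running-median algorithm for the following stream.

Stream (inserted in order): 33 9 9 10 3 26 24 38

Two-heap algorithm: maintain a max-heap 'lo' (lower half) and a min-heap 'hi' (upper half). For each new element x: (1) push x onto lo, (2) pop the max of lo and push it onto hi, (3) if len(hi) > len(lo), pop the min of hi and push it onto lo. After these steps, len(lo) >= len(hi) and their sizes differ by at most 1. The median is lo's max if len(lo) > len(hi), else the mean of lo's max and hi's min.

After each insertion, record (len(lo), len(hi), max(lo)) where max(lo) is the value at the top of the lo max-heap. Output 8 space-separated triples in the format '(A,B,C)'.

Answer: (1,0,33) (1,1,9) (2,1,9) (2,2,9) (3,2,9) (3,3,9) (4,3,10) (4,4,10)

Derivation:
Step 1: insert 33 -> lo=[33] hi=[] -> (len(lo)=1, len(hi)=0, max(lo)=33)
Step 2: insert 9 -> lo=[9] hi=[33] -> (len(lo)=1, len(hi)=1, max(lo)=9)
Step 3: insert 9 -> lo=[9, 9] hi=[33] -> (len(lo)=2, len(hi)=1, max(lo)=9)
Step 4: insert 10 -> lo=[9, 9] hi=[10, 33] -> (len(lo)=2, len(hi)=2, max(lo)=9)
Step 5: insert 3 -> lo=[3, 9, 9] hi=[10, 33] -> (len(lo)=3, len(hi)=2, max(lo)=9)
Step 6: insert 26 -> lo=[3, 9, 9] hi=[10, 26, 33] -> (len(lo)=3, len(hi)=3, max(lo)=9)
Step 7: insert 24 -> lo=[3, 9, 9, 10] hi=[24, 26, 33] -> (len(lo)=4, len(hi)=3, max(lo)=10)
Step 8: insert 38 -> lo=[3, 9, 9, 10] hi=[24, 26, 33, 38] -> (len(lo)=4, len(hi)=4, max(lo)=10)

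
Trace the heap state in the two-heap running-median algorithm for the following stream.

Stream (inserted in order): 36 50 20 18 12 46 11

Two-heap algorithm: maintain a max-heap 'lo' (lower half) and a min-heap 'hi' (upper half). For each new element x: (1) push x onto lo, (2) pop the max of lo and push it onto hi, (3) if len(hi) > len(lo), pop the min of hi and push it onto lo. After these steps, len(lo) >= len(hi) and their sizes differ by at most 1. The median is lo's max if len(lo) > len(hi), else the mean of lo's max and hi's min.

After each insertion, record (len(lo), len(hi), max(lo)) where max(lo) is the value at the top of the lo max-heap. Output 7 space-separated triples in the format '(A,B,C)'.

Answer: (1,0,36) (1,1,36) (2,1,36) (2,2,20) (3,2,20) (3,3,20) (4,3,20)

Derivation:
Step 1: insert 36 -> lo=[36] hi=[] -> (len(lo)=1, len(hi)=0, max(lo)=36)
Step 2: insert 50 -> lo=[36] hi=[50] -> (len(lo)=1, len(hi)=1, max(lo)=36)
Step 3: insert 20 -> lo=[20, 36] hi=[50] -> (len(lo)=2, len(hi)=1, max(lo)=36)
Step 4: insert 18 -> lo=[18, 20] hi=[36, 50] -> (len(lo)=2, len(hi)=2, max(lo)=20)
Step 5: insert 12 -> lo=[12, 18, 20] hi=[36, 50] -> (len(lo)=3, len(hi)=2, max(lo)=20)
Step 6: insert 46 -> lo=[12, 18, 20] hi=[36, 46, 50] -> (len(lo)=3, len(hi)=3, max(lo)=20)
Step 7: insert 11 -> lo=[11, 12, 18, 20] hi=[36, 46, 50] -> (len(lo)=4, len(hi)=3, max(lo)=20)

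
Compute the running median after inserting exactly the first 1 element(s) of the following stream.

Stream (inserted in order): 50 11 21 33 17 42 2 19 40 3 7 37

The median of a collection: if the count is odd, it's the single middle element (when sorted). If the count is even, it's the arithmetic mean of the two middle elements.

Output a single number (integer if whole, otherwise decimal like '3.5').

Answer: 50

Derivation:
Step 1: insert 50 -> lo=[50] (size 1, max 50) hi=[] (size 0) -> median=50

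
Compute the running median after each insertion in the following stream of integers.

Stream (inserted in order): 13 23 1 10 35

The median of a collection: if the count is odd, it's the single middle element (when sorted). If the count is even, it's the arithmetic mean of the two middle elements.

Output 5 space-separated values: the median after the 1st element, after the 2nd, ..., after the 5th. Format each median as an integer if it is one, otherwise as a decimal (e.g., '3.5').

Step 1: insert 13 -> lo=[13] (size 1, max 13) hi=[] (size 0) -> median=13
Step 2: insert 23 -> lo=[13] (size 1, max 13) hi=[23] (size 1, min 23) -> median=18
Step 3: insert 1 -> lo=[1, 13] (size 2, max 13) hi=[23] (size 1, min 23) -> median=13
Step 4: insert 10 -> lo=[1, 10] (size 2, max 10) hi=[13, 23] (size 2, min 13) -> median=11.5
Step 5: insert 35 -> lo=[1, 10, 13] (size 3, max 13) hi=[23, 35] (size 2, min 23) -> median=13

Answer: 13 18 13 11.5 13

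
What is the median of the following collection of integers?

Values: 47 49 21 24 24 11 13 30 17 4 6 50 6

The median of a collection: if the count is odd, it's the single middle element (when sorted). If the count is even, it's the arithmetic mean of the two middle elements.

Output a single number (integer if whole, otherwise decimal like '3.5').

Step 1: insert 47 -> lo=[47] (size 1, max 47) hi=[] (size 0) -> median=47
Step 2: insert 49 -> lo=[47] (size 1, max 47) hi=[49] (size 1, min 49) -> median=48
Step 3: insert 21 -> lo=[21, 47] (size 2, max 47) hi=[49] (size 1, min 49) -> median=47
Step 4: insert 24 -> lo=[21, 24] (size 2, max 24) hi=[47, 49] (size 2, min 47) -> median=35.5
Step 5: insert 24 -> lo=[21, 24, 24] (size 3, max 24) hi=[47, 49] (size 2, min 47) -> median=24
Step 6: insert 11 -> lo=[11, 21, 24] (size 3, max 24) hi=[24, 47, 49] (size 3, min 24) -> median=24
Step 7: insert 13 -> lo=[11, 13, 21, 24] (size 4, max 24) hi=[24, 47, 49] (size 3, min 24) -> median=24
Step 8: insert 30 -> lo=[11, 13, 21, 24] (size 4, max 24) hi=[24, 30, 47, 49] (size 4, min 24) -> median=24
Step 9: insert 17 -> lo=[11, 13, 17, 21, 24] (size 5, max 24) hi=[24, 30, 47, 49] (size 4, min 24) -> median=24
Step 10: insert 4 -> lo=[4, 11, 13, 17, 21] (size 5, max 21) hi=[24, 24, 30, 47, 49] (size 5, min 24) -> median=22.5
Step 11: insert 6 -> lo=[4, 6, 11, 13, 17, 21] (size 6, max 21) hi=[24, 24, 30, 47, 49] (size 5, min 24) -> median=21
Step 12: insert 50 -> lo=[4, 6, 11, 13, 17, 21] (size 6, max 21) hi=[24, 24, 30, 47, 49, 50] (size 6, min 24) -> median=22.5
Step 13: insert 6 -> lo=[4, 6, 6, 11, 13, 17, 21] (size 7, max 21) hi=[24, 24, 30, 47, 49, 50] (size 6, min 24) -> median=21

Answer: 21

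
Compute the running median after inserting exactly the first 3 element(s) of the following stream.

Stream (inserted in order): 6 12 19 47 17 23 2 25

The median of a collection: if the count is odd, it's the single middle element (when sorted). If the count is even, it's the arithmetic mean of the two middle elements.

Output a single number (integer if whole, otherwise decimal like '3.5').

Step 1: insert 6 -> lo=[6] (size 1, max 6) hi=[] (size 0) -> median=6
Step 2: insert 12 -> lo=[6] (size 1, max 6) hi=[12] (size 1, min 12) -> median=9
Step 3: insert 19 -> lo=[6, 12] (size 2, max 12) hi=[19] (size 1, min 19) -> median=12

Answer: 12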